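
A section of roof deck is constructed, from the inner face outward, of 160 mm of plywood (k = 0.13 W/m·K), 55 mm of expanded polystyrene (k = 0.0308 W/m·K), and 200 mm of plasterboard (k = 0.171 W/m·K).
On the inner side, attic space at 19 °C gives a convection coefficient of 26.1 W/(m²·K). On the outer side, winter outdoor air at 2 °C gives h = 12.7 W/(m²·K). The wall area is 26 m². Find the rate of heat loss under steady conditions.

Q ≈ 103 W

Thermal resistances in series:
R_inner film = 1/(h_i·A) = 1/(26.1×26) = 0.001474 K/W
R_plywood = L/(kA) = 0.16/(0.13×26) = 0.04734 K/W
R_expanded polystyrene = L/(kA) = 0.055/(0.0308×26) = 0.06868 K/W
R_plasterboard = L/(kA) = 0.2/(0.171×26) = 0.04498 K/W
R_outer film = 1/(h_o·A) = 1/(12.7×26) = 0.003028 K/W
R_total = 0.1655 K/W
Q = ΔT / R_total = 17 / 0.1655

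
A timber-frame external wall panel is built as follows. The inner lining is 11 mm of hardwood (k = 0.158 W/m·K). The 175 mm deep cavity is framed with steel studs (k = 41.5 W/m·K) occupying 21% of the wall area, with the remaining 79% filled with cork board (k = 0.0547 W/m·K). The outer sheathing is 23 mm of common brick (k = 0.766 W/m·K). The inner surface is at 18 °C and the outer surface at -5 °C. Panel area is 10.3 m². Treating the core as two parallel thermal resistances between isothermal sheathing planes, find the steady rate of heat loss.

Q ≈ 1980 W

Sheathing layers in series; stud and cavity paths in parallel between them.
R_inner = 0.011/(0.158×10.3) = 0.006759 K/W
R_stud  = 0.175/(41.5×0.21×10.3) = 0.00195 K/W
R_cav   = 0.175/(0.0547×0.79×10.3) = 0.3932 K/W
1/R_core = 1/R_stud + 1/R_cav → R_core = 0.00194 K/W
R_outer = 0.023/(0.766×10.3) = 0.002915 K/W
R_total = 0.01161 K/W
Q = ΔT/R_total = 23/0.01161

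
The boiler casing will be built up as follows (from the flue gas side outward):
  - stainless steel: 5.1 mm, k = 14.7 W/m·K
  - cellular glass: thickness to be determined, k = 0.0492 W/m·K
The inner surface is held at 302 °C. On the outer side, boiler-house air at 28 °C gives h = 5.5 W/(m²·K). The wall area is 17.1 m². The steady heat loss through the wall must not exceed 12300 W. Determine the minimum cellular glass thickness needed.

L ≈ 9.78 mm

Model the wall as resistances in series:
R_stainless steel = L/(kA) = 0.0051/(14.7×17.1) = 2.029×10^-5 K/W
R_outer film = 1/(h_o·A) = 1/(5.5×17.1) = 0.01063 K/W
Sum of the known resistances R_other = 0.01065 K/W
Required total resistance R_tot = ΔT/Q_allow = 274/12300 = 0.02228 K/W
R_cellular glass = R_tot − R_other = 0.01162 K/W
L = R·k·A = 0.01162×0.0492×17.1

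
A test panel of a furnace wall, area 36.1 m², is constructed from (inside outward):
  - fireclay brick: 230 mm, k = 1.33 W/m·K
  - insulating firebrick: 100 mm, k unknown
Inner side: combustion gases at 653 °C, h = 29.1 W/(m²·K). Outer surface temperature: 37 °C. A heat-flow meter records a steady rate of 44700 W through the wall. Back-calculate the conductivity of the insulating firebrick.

Series thermal resistances:
R_inner film = 1/(h_i·A) = 1/(29.1×36.1) = 9.519×10^-4 K/W
R_fireclay brick = L/(kA) = 0.23/(1.33×36.1) = 0.00479 K/W
Sum of known resistances R_other = 0.005742 K/W
Total R = ΔT/Q = 616/44700 = 0.01378 K/W
R_insulating firebrick = R_total − R_other = 0.008038 K/W
k = L/(R·A) = 0.1/(0.008038×36.1)

k ≈ 0.345 W/(m·K)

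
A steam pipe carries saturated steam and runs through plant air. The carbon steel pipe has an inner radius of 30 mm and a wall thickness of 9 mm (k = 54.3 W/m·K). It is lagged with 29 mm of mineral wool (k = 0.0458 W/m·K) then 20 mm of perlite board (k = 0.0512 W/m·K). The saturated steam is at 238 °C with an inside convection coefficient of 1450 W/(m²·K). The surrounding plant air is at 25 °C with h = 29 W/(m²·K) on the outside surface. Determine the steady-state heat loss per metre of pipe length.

q′ ≈ 76.1 W/m

Cylindrical conduction, so R = ln(r₂/r₁)/(2πkL) per layer, in series:
R_inner film = 1/(h_i·2πr₁L) = 1/(1450×2π×0.03×1) = 0.003659 K/W
R_carbon steel pipe wall = ln(39/30)/(2π×54.3×1) = 7.69×10^-4 K/W
R_mineral wool = ln(68/39)/(2π×0.0458×1) = 1.932 K/W
R_perlite board = ln(88/68)/(2π×0.0512×1) = 0.8015 K/W
R_outer film = 1/(h_o·2πr_oL) = 1/(29×2π×0.088×1) = 0.06236 K/W
R_total = 2.8 K/W
Q = ΔT/R_total = 213/2.8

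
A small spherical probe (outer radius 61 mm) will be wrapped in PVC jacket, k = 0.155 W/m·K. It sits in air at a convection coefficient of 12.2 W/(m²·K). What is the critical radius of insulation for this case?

r_cr ≈ 25.4 mm

For a sphere r_cr = 2k/h = 2×0.155/12.2
r_cr = 25.4 mm; since the bare radius (61 mm) is above r_cr, any added insulation will reduce heat loss.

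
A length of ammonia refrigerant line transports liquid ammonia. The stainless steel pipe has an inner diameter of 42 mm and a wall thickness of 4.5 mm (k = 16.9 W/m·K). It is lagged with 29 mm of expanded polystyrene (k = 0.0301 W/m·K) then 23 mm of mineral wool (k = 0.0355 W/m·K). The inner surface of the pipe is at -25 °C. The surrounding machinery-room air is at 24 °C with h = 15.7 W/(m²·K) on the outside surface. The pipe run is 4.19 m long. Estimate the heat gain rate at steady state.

Cylindrical conduction, so R = ln(r₂/r₁)/(2πkL) per layer, in series:
R_stainless steel pipe wall = ln(25.5/21)/(2π×16.9×4.19) = 4.364×10^-4 K/W
R_expanded polystyrene = ln(54.5/25.5)/(2π×0.0301×4.19) = 0.9585 K/W
R_mineral wool = ln(77.5/54.5)/(2π×0.0355×4.19) = 0.3767 K/W
R_outer film = 1/(h_o·2πr_oL) = 1/(15.7×2π×0.0775×4.19) = 0.03122 K/W
R_total = 1.367 K/W
Q = ΔT/R_total = 49/1.367

Q ≈ 35.8 W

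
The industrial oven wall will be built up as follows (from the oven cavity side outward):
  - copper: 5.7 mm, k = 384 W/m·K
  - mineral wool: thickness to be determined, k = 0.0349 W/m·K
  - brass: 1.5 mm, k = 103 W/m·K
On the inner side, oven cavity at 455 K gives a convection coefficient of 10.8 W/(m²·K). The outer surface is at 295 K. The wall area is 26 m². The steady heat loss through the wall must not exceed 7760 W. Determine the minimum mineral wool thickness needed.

Thermal resistances in series:
R_inner film = 1/(h_i·A) = 1/(10.8×26) = 0.003561 K/W
R_copper = L/(kA) = 0.0057/(384×26) = 5.709×10^-7 K/W
R_brass = L/(kA) = 0.0015/(103×26) = 5.601×10^-7 K/W
Sum of the known resistances R_other = 0.003562 K/W
Required total resistance R_tot = ΔT/Q_allow = 160/7760 = 0.02062 K/W
R_mineral wool = R_tot − R_other = 0.01706 K/W
L = R·k·A = 0.01706×0.0349×26

L ≈ 15.5 mm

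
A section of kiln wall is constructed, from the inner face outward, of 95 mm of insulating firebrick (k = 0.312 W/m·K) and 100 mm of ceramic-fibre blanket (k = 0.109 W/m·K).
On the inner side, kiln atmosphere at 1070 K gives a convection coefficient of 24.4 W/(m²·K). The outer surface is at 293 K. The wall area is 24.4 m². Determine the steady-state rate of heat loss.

Q ≈ 15000 W

Treating each layer as a thermal resistance in series:
R_inner film = 1/(h_i·A) = 1/(24.4×24.4) = 0.00168 K/W
R_insulating firebrick = L/(kA) = 0.095/(0.312×24.4) = 0.01248 K/W
R_ceramic-fibre blanket = L/(kA) = 0.1/(0.109×24.4) = 0.0376 K/W
R_total = 0.05176 K/W
Q = ΔT / R_total = 777 / 0.05176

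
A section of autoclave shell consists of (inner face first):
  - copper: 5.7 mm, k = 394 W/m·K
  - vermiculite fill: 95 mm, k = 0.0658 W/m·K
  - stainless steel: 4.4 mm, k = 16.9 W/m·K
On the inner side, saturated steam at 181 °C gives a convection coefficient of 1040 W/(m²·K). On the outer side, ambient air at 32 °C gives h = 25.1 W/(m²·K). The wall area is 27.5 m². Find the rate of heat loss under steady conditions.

Q ≈ 2760 W

Model the wall as resistances in series:
R_inner film = 1/(h_i·A) = 1/(1040×27.5) = 3.497×10^-5 K/W
R_copper = L/(kA) = 0.0057/(394×27.5) = 5.261×10^-7 K/W
R_vermiculite fill = L/(kA) = 0.095/(0.0658×27.5) = 0.0525 K/W
R_stainless steel = L/(kA) = 0.0044/(16.9×27.5) = 9.467×10^-6 K/W
R_outer film = 1/(h_o·A) = 1/(25.1×27.5) = 0.001449 K/W
R_total = 0.05399 K/W
Q = ΔT / R_total = 149 / 0.05399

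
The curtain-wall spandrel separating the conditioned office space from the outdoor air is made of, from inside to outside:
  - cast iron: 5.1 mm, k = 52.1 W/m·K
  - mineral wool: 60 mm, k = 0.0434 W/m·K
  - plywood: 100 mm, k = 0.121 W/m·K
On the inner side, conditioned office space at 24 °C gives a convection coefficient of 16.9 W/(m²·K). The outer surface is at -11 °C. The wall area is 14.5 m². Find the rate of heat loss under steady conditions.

Using the resistance-network approach (series):
R_inner film = 1/(h_i·A) = 1/(16.9×14.5) = 0.004081 K/W
R_cast iron = L/(kA) = 0.0051/(52.1×14.5) = 6.751×10^-6 K/W
R_mineral wool = L/(kA) = 0.06/(0.0434×14.5) = 0.09534 K/W
R_plywood = L/(kA) = 0.1/(0.121×14.5) = 0.057 K/W
R_total = 0.1564 K/W
Q = ΔT / R_total = 35 / 0.1564

Q ≈ 224 W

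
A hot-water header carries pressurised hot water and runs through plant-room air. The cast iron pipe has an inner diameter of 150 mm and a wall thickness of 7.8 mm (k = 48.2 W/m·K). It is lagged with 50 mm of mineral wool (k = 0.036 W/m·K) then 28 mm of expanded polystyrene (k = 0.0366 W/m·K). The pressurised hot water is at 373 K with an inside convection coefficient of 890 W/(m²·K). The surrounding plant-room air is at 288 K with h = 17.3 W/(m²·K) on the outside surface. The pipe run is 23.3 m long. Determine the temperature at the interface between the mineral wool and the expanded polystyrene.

T ≈ 313 K

Radial resistances (cylindrical: R_cond = ln(r_o/r_i)/(2πkL), R_conv = 1/(h·2πrL)):
R_inner film = 1/(h_i·2πr₁L) = 1/(890×2π×0.075×23.3) = 1.023×10^-4 K/W
R_cast iron pipe wall = ln(82.8/75)/(2π×48.2×23.3) = 1.402×10^-5 K/W
R_mineral wool = ln(132.8/82.8)/(2π×0.036×23.3) = 0.08964 K/W
R_expanded polystyrene = ln(160.8/132.8)/(2π×0.0366×23.3) = 0.03571 K/W
R_outer film = 1/(h_o·2πr_oL) = 1/(17.3×2π×0.1608×23.3) = 0.002455 K/W
R_total = 0.1279 K/W
Q = ΔT/R_total = 85/0.1279
Q = 665 W
T_interface = T_inner − Q·ΣR(inner→interface) = 373 − 665×0.08975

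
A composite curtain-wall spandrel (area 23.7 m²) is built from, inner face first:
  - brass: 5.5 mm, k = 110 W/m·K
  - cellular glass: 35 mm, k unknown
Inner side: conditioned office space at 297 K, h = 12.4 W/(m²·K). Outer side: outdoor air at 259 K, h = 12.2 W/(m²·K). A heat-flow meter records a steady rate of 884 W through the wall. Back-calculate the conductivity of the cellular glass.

k ≈ 0.0409 W/(m·K)

Model the wall as resistances in series:
R_inner film = 1/(h_i·A) = 1/(12.4×23.7) = 0.003403 K/W
R_brass = L/(kA) = 0.0055/(110×23.7) = 2.11×10^-6 K/W
R_outer film = 1/(h_o·A) = 1/(12.2×23.7) = 0.003459 K/W
Sum of known resistances R_other = 0.006863 K/W
Total R = ΔT/Q = 38/884 = 0.04299 K/W
R_cellular glass = R_total − R_other = 0.03612 K/W
k = L/(R·A) = 0.035/(0.03612×23.7)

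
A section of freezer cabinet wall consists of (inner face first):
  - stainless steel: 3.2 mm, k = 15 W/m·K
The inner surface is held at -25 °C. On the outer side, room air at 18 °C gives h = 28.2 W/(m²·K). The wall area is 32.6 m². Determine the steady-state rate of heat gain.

Treating each layer as a thermal resistance in series:
R_stainless steel = L/(kA) = 0.0032/(15×32.6) = 6.544×10^-6 K/W
R_outer film = 1/(h_o·A) = 1/(28.2×32.6) = 0.001088 K/W
R_total = 0.001094 K/W
Q = ΔT / R_total = 43 / 0.001094

Q ≈ 39300 W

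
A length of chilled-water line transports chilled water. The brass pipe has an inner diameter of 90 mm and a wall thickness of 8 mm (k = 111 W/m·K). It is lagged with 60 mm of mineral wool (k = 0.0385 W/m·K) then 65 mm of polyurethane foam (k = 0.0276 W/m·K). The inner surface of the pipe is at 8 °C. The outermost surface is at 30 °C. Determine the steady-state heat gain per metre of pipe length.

Treating each annulus and film as a series resistance:
R_brass pipe wall = ln(53/45)/(2π×111×1) = 2.346×10^-4 K/W
R_mineral wool = ln(113/53)/(2π×0.0385×1) = 3.13 K/W
R_polyurethane foam = ln(178/113)/(2π×0.0276×1) = 2.62 K/W
R_total = 5.75 K/W
Q = ΔT/R_total = 22/5.75

q′ ≈ 3.83 W/m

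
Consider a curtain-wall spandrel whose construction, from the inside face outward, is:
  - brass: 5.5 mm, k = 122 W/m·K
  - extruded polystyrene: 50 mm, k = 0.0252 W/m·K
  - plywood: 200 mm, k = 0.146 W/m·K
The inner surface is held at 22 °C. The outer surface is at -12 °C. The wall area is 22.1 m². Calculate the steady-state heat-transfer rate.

Treating each layer as a thermal resistance in series:
R_brass = L/(kA) = 0.0055/(122×22.1) = 2.04×10^-6 K/W
R_extruded polystyrene = L/(kA) = 0.05/(0.0252×22.1) = 0.08978 K/W
R_plywood = L/(kA) = 0.2/(0.146×22.1) = 0.06198 K/W
R_total = 0.1518 K/W
Q = ΔT / R_total = 34 / 0.1518

Q ≈ 224 W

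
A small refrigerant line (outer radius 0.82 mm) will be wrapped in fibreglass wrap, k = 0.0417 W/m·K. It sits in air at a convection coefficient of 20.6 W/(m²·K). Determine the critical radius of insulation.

r_cr ≈ 2.02 mm

For a cylinder r_cr = k/h = 0.0417/20.6
r_cr = 2.02 mm; since the bare radius (0.82 mm) is below r_cr, adding a thin layer of insulation will *increase* heat loss.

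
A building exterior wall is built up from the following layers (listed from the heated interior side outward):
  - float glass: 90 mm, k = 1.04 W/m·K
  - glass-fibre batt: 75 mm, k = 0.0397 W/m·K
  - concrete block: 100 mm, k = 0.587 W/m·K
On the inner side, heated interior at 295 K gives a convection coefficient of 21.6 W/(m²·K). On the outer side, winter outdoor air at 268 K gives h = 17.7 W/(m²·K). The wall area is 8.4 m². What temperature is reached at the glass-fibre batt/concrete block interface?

Treating each layer as a thermal resistance in series:
R_inner film = 1/(h_i·A) = 1/(21.6×8.4) = 0.005511 K/W
R_float glass = L/(kA) = 0.09/(1.04×8.4) = 0.0103 K/W
R_glass-fibre batt = L/(kA) = 0.075/(0.0397×8.4) = 0.2249 K/W
R_concrete block = L/(kA) = 0.1/(0.587×8.4) = 0.02028 K/W
R_outer film = 1/(h_o·A) = 1/(17.7×8.4) = 0.006726 K/W
R_total = 0.2677 K/W;  Q = ΔT/R_total = 27/0.2677 = 100.9 W
T_interface = T_inner − Q·ΣR(inner→interface) = 295 − 101×0.2407

T ≈ 271 K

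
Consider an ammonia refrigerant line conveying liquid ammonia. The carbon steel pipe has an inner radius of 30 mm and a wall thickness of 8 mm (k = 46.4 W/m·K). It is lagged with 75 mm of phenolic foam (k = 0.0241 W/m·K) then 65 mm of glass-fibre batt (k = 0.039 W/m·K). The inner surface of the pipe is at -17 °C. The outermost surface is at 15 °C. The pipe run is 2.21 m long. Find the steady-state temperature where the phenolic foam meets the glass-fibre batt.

T ≈ 8.44 °C

Treating each annulus and film as a series resistance:
R_carbon steel pipe wall = ln(38/30)/(2π×46.4×2.21) = 3.669×10^-4 K/W
R_phenolic foam = ln(113/38)/(2π×0.0241×2.21) = 3.257 K/W
R_glass-fibre batt = ln(178/113)/(2π×0.039×2.21) = 0.8391 K/W
R_total = 4.096 K/W
Q = ΔT/R_total = 32/4.096
Q = 7.81 W
T_interface = T_inner + Q·ΣR(inner→interface) = -17 + 7.81×3.257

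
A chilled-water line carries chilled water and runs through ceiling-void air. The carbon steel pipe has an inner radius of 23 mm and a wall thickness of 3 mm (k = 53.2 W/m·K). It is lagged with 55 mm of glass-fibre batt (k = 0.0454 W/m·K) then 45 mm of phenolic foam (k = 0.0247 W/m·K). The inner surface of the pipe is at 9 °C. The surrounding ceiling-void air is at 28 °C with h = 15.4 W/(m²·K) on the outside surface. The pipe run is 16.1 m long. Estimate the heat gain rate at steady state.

Q ≈ 44.3 W

Treating each annulus and film as a series resistance:
R_carbon steel pipe wall = ln(26/23)/(2π×53.2×16.1) = 2.278×10^-5 K/W
R_glass-fibre batt = ln(81/26)/(2π×0.0454×16.1) = 0.2474 K/W
R_phenolic foam = ln(126/81)/(2π×0.0247×16.1) = 0.1768 K/W
R_outer film = 1/(h_o·2πr_oL) = 1/(15.4×2π×0.126×16.1) = 0.005095 K/W
R_total = 0.4294 K/W
Q = ΔT/R_total = 19/0.4294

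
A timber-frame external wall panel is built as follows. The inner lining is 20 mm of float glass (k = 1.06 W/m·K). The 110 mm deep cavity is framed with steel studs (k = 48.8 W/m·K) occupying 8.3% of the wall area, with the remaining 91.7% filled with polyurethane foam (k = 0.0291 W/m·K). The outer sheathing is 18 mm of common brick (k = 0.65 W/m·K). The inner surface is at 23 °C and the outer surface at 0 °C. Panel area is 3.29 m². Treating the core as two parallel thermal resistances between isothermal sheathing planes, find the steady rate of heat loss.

Q ≈ 1030 W

Sheathing layers in series; stud and cavity paths in parallel between them.
R_inner = 0.02/(1.06×3.29) = 0.005735 K/W
R_stud  = 0.11/(48.8×0.083×3.29) = 0.008255 K/W
R_cav   = 0.11/(0.0291×0.917×3.29) = 1.253 K/W
1/R_core = 1/R_stud + 1/R_cav → R_core = 0.008201 K/W
R_outer = 0.018/(0.65×3.29) = 0.008417 K/W
R_total = 0.02235 K/W
Q = ΔT/R_total = 23/0.02235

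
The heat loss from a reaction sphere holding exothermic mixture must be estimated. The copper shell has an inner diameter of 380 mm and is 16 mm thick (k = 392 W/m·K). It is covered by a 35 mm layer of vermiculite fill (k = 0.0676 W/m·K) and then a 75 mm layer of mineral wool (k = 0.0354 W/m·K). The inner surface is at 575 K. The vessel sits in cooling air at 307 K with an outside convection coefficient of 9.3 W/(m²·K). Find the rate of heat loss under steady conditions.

For a spherical shell R = (1/r₁ − 1/r₂)/(4πk); film R = 1/(h·4πr²). In series:
R_copper shell = (1/0.19 − 1/0.206)/(4π×392) = 8.299×10^-5 K/W
R_vermiculite fill = (1/0.206 − 1/0.241)/(4π×0.0676) = 0.8299 K/W
R_mineral wool = (1/0.241 − 1/0.316)/(4π×0.0354) = 2.214 K/W
R_outer film = 1/(h·4πr_o²) = 1/(9.3×4π×0.316²) = 0.08569 K/W
R_total = 3.13 K/W
Q = ΔT/R_total = 268/3.13

Q ≈ 85.6 W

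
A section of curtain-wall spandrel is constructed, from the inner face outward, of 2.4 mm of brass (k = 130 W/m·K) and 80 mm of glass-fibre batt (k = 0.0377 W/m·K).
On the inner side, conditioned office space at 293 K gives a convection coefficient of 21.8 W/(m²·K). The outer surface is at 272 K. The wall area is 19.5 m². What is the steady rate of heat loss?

Q ≈ 189 W

Thermal resistances in series:
R_inner film = 1/(h_i·A) = 1/(21.8×19.5) = 0.002352 K/W
R_brass = L/(kA) = 0.0024/(130×19.5) = 9.467×10^-7 K/W
R_glass-fibre batt = L/(kA) = 0.08/(0.0377×19.5) = 0.1088 K/W
R_total = 0.1112 K/W
Q = ΔT / R_total = 21 / 0.1112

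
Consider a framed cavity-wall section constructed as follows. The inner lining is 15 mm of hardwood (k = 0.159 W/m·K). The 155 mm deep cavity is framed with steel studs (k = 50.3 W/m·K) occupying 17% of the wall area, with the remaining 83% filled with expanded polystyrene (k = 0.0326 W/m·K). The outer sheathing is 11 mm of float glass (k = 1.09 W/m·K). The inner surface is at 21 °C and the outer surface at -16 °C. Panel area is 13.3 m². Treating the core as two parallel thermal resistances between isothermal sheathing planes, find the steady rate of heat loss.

Sheathing layers in series; stud and cavity paths in parallel between them.
R_inner = 0.015/(0.159×13.3) = 0.007093 K/W
R_stud  = 0.155/(50.3×0.17×13.3) = 0.001363 K/W
R_cav   = 0.155/(0.0326×0.83×13.3) = 0.4307 K/W
1/R_core = 1/R_stud + 1/R_cav → R_core = 0.001359 K/W
R_outer = 0.011/(1.09×13.3) = 7.588×10^-4 K/W
R_total = 0.009211 K/W
Q = ΔT/R_total = 37/0.009211

Q ≈ 4020 W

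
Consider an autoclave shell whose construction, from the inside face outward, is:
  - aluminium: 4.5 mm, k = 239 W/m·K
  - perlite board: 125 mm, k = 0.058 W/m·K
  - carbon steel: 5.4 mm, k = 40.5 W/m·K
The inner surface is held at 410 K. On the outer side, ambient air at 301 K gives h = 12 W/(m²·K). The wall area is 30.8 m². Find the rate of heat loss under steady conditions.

Treating each layer as a thermal resistance in series:
R_aluminium = L/(kA) = 0.0045/(239×30.8) = 6.113×10^-7 K/W
R_perlite board = L/(kA) = 0.125/(0.058×30.8) = 0.06997 K/W
R_carbon steel = L/(kA) = 0.0054/(40.5×30.8) = 4.329×10^-6 K/W
R_outer film = 1/(h_o·A) = 1/(12×30.8) = 0.002706 K/W
R_total = 0.07268 K/W
Q = ΔT / R_total = 109 / 0.07268

Q ≈ 1500 W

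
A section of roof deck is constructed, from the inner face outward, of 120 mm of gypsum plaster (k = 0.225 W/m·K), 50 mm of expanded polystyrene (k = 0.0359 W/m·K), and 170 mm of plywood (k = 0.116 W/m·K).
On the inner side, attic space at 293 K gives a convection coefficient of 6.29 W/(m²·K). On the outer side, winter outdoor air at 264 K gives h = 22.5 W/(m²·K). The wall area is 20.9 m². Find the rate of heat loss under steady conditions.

Treating each layer as a thermal resistance in series:
R_inner film = 1/(h_i·A) = 1/(6.29×20.9) = 0.007607 K/W
R_gypsum plaster = L/(kA) = 0.12/(0.225×20.9) = 0.02552 K/W
R_expanded polystyrene = L/(kA) = 0.05/(0.0359×20.9) = 0.06664 K/W
R_plywood = L/(kA) = 0.17/(0.116×20.9) = 0.07012 K/W
R_outer film = 1/(h_o·A) = 1/(22.5×20.9) = 0.002127 K/W
R_total = 0.172 K/W
Q = ΔT / R_total = 29 / 0.172

Q ≈ 169 W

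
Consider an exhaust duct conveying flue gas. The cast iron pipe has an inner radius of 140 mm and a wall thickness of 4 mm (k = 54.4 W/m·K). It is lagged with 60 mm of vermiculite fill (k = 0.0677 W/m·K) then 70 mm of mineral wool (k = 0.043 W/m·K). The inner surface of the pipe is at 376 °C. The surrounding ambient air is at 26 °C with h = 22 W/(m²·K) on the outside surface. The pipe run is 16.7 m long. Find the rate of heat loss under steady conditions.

Q ≈ 3020 W

Per-layer cylindrical resistances, series-summed:
R_cast iron pipe wall = ln(144/140)/(2π×54.4×16.7) = 4.935×10^-6 K/W
R_vermiculite fill = ln(204/144)/(2π×0.0677×16.7) = 0.04903 K/W
R_mineral wool = ln(274/204)/(2π×0.043×16.7) = 0.06538 K/W
R_outer film = 1/(h_o·2πr_oL) = 1/(22×2π×0.274×16.7) = 0.001581 K/W
R_total = 0.116 K/W
Q = ΔT/R_total = 350/0.116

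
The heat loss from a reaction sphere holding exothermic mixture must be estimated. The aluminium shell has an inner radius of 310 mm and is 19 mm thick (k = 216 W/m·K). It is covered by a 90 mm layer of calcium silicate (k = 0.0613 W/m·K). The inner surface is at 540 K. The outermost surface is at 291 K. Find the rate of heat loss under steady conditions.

Spherical conduction: R = (1/r_in − 1/r_out)/(4πk) per layer; series-sum.
R_aluminium shell = (1/0.31 − 1/0.329)/(4π×216) = 6.863×10^-5 K/W
R_calcium silicate = (1/0.329 − 1/0.419)/(4π×0.0613) = 0.8475 K/W
R_total = 0.8476 K/W
Q = ΔT/R_total = 249/0.8476

Q ≈ 294 W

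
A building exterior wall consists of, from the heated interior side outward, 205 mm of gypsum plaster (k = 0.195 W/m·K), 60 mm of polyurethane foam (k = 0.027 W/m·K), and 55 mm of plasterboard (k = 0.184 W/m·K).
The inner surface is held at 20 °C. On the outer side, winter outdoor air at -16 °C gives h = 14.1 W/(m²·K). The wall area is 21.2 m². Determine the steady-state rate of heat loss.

Model the wall as resistances in series:
R_gypsum plaster = L/(kA) = 0.205/(0.195×21.2) = 0.04959 K/W
R_polyurethane foam = L/(kA) = 0.06/(0.027×21.2) = 0.1048 K/W
R_plasterboard = L/(kA) = 0.055/(0.184×21.2) = 0.0141 K/W
R_outer film = 1/(h_o·A) = 1/(14.1×21.2) = 0.003345 K/W
R_total = 0.1719 K/W
Q = ΔT / R_total = 36 / 0.1719

Q ≈ 209 W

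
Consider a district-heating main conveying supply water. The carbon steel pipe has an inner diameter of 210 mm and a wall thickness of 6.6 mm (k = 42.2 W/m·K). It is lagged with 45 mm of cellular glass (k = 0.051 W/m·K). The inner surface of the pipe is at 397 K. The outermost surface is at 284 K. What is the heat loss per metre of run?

q′ ≈ 107 W/m

For a radial system each layer contributes R = ln(r_out/r_in)/(2πkL); films add R = 1/(hA).
R_carbon steel pipe wall = ln(111.6/105)/(2π×42.2×1) = 2.299×10^-4 K/W
R_cellular glass = ln(156.6/111.6)/(2π×0.051×1) = 1.057 K/W
R_total = 1.057 K/W
Q = ΔT/R_total = 113/1.057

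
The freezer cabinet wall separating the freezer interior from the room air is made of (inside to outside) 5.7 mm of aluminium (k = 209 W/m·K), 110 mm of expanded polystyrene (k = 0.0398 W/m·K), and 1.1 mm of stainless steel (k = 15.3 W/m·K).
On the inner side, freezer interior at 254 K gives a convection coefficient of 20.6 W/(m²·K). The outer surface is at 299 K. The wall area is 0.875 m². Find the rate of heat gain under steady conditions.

Using the resistance-network approach (series):
R_inner film = 1/(h_i·A) = 1/(20.6×0.875) = 0.05548 K/W
R_aluminium = L/(kA) = 0.0057/(209×0.875) = 3.117×10^-5 K/W
R_expanded polystyrene = L/(kA) = 0.11/(0.0398×0.875) = 3.159 K/W
R_stainless steel = L/(kA) = 0.0011/(15.3×0.875) = 8.217×10^-5 K/W
R_total = 3.214 K/W
Q = ΔT / R_total = 45 / 3.214

Q ≈ 14 W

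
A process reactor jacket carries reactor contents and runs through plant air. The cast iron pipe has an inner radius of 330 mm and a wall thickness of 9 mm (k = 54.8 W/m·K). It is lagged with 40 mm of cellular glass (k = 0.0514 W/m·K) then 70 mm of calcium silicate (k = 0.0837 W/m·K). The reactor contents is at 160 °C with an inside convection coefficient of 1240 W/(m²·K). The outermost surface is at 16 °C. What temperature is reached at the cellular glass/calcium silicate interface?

Radial resistances (cylindrical: R_cond = ln(r_o/r_i)/(2πkL), R_conv = 1/(h·2πrL)):
R_inner film = 1/(h_i·2πr₁L) = 1/(1240×2π×0.33×1) = 3.889×10^-4 K/W
R_cast iron pipe wall = ln(339/330)/(2π×54.8×1) = 7.815×10^-5 K/W
R_cellular glass = ln(379/339)/(2π×0.0514×1) = 0.3454 K/W
R_calcium silicate = ln(449/379)/(2π×0.0837×1) = 0.3223 K/W
R_total = 0.6681 K/W
Q = ΔT/R_total = 144/0.6681
Q = 216 W/m
T_interface = T_inner − Q·ΣR(inner→interface) = 160 − 216×0.3458

T ≈ 85.5 °C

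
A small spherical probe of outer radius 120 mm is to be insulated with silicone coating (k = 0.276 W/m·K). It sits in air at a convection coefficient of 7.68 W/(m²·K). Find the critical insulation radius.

r_cr ≈ 71.9 mm

For a sphere r_cr = 2k/h = 2×0.276/7.68
r_cr = 71.9 mm; since the bare radius (120 mm) is above r_cr, any added insulation will reduce heat loss.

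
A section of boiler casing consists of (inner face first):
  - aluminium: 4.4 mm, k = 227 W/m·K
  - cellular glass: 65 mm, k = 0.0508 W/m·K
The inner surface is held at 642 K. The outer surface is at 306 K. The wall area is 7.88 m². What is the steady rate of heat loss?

Q ≈ 2070 W

Treating each layer as a thermal resistance in series:
R_aluminium = L/(kA) = 0.0044/(227×7.88) = 2.46×10^-6 K/W
R_cellular glass = L/(kA) = 0.065/(0.0508×7.88) = 0.1624 K/W
R_total = 0.1624 K/W
Q = ΔT / R_total = 336 / 0.1624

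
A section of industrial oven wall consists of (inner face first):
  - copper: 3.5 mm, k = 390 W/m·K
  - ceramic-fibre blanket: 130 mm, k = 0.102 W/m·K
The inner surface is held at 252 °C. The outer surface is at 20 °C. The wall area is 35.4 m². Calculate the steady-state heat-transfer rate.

Q ≈ 6440 W

Thermal resistances in series:
R_copper = L/(kA) = 0.0035/(390×35.4) = 2.535×10^-7 K/W
R_ceramic-fibre blanket = L/(kA) = 0.13/(0.102×35.4) = 0.036 K/W
R_total = 0.036 K/W
Q = ΔT / R_total = 232 / 0.036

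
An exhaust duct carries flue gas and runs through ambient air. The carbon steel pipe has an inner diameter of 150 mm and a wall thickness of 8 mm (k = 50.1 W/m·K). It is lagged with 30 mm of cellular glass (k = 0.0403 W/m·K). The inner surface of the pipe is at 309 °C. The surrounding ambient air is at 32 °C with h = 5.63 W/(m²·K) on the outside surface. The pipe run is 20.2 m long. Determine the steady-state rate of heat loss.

Q ≈ 3810 W

Per-layer cylindrical resistances, series-summed:
R_carbon steel pipe wall = ln(83/75)/(2π×50.1×20.2) = 1.594×10^-5 K/W
R_cellular glass = ln(113/83)/(2π×0.0403×20.2) = 0.06032 K/W
R_outer film = 1/(h_o·2πr_oL) = 1/(5.63×2π×0.113×20.2) = 0.01238 K/W
R_total = 0.07272 K/W
Q = ΔT/R_total = 277/0.07272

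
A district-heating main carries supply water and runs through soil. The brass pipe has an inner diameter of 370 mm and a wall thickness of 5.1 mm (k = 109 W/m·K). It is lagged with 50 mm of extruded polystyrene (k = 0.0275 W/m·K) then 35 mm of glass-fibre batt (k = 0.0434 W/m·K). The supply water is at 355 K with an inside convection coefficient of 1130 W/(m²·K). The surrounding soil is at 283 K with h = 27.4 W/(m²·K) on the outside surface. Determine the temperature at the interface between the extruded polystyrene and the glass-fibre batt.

T ≈ 303 K

Per-layer cylindrical resistances, series-summed:
R_inner film = 1/(h_i·2πr₁L) = 1/(1130×2π×0.185×1) = 7.613×10^-4 K/W
R_brass pipe wall = ln(190.1/185)/(2π×109×1) = 3.971×10^-5 K/W
R_extruded polystyrene = ln(240.1/190.1)/(2π×0.0275×1) = 1.351 K/W
R_glass-fibre batt = ln(275.1/240.1)/(2π×0.0434×1) = 0.499 K/W
R_outer film = 1/(h_o·2πr_oL) = 1/(27.4×2π×0.2751×1) = 0.02111 K/W
R_total = 1.872 K/W
Q = ΔT/R_total = 72/1.872
Q = 38.5 W/m
T_interface = T_inner − Q·ΣR(inner→interface) = 355 − 38.5×1.352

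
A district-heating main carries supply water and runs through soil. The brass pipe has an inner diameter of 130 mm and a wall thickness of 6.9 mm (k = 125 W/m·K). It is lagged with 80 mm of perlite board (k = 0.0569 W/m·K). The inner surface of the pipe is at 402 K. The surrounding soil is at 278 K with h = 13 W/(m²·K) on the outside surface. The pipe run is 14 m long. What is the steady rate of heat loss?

Q ≈ 799 W

Treating each annulus and film as a series resistance:
R_brass pipe wall = ln(71.9/65)/(2π×125×14) = 9.175×10^-6 K/W
R_perlite board = ln(151.9/71.9)/(2π×0.0569×14) = 0.1494 K/W
R_outer film = 1/(h_o·2πr_oL) = 1/(13×2π×0.1519×14) = 0.005757 K/W
R_total = 0.1552 K/W
Q = ΔT/R_total = 124/0.1552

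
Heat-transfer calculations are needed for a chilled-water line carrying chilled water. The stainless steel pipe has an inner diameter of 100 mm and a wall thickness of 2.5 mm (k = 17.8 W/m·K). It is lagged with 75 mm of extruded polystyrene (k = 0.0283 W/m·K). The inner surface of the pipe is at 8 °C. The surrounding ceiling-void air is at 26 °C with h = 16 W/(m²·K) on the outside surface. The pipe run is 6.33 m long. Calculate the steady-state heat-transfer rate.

Q ≈ 22.5 W

Treating each annulus and film as a series resistance:
R_stainless steel pipe wall = ln(52.5/50)/(2π×17.8×6.33) = 6.892×10^-5 K/W
R_extruded polystyrene = ln(127.5/52.5)/(2π×0.0283×6.33) = 0.7883 K/W
R_outer film = 1/(h_o·2πr_oL) = 1/(16×2π×0.1275×6.33) = 0.01232 K/W
R_total = 0.8007 K/W
Q = ΔT/R_total = 18/0.8007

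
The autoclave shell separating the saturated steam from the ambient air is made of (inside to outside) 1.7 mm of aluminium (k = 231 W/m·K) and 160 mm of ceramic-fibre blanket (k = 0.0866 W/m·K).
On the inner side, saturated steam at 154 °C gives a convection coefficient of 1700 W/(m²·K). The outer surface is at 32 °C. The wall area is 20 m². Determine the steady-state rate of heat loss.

Q ≈ 1320 W

Treating each layer as a thermal resistance in series:
R_inner film = 1/(h_i·A) = 1/(1700×20) = 2.941×10^-5 K/W
R_aluminium = L/(kA) = 0.0017/(231×20) = 3.68×10^-7 K/W
R_ceramic-fibre blanket = L/(kA) = 0.16/(0.0866×20) = 0.09238 K/W
R_total = 0.09241 K/W
Q = ΔT / R_total = 122 / 0.09241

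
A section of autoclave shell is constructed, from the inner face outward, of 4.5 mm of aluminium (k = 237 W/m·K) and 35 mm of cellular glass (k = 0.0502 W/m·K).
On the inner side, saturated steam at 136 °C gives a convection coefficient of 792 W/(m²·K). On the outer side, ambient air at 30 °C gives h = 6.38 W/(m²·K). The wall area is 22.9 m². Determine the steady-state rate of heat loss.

Model the wall as resistances in series:
R_inner film = 1/(h_i·A) = 1/(792×22.9) = 5.514×10^-5 K/W
R_aluminium = L/(kA) = 0.0045/(237×22.9) = 8.291×10^-7 K/W
R_cellular glass = L/(kA) = 0.035/(0.0502×22.9) = 0.03045 K/W
R_outer film = 1/(h_o·A) = 1/(6.38×22.9) = 0.006845 K/W
R_total = 0.03735 K/W
Q = ΔT / R_total = 106 / 0.03735

Q ≈ 2840 W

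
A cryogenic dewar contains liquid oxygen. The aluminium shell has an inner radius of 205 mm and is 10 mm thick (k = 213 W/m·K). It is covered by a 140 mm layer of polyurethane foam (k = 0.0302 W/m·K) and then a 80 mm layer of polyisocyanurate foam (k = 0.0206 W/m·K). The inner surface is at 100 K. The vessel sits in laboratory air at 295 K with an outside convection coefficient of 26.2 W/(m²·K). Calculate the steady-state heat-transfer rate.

Q ≈ 28.5 W

Each spherical layer contributes R = (1/r_i − 1/r_o)/(4πk):
R_aluminium shell = (1/0.205 − 1/0.215)/(4π×213) = 8.477×10^-5 K/W
R_polyurethane foam = (1/0.215 − 1/0.355)/(4π×0.0302) = 4.833 K/W
R_polyisocyanurate foam = (1/0.355 − 1/0.435)/(4π×0.0206) = 2.001 K/W
R_outer film = 1/(h·4πr_o²) = 1/(26.2×4π×0.435²) = 0.01605 K/W
R_total = 6.851 K/W
Q = ΔT/R_total = 195/6.851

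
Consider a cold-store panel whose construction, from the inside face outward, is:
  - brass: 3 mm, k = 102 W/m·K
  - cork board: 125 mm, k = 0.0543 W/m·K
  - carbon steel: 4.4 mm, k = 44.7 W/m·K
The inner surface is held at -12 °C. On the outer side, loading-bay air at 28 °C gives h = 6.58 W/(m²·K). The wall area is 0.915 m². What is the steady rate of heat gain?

Q ≈ 14.9 W

Model the wall as resistances in series:
R_brass = L/(kA) = 0.003/(102×0.915) = 3.214×10^-5 K/W
R_cork board = L/(kA) = 0.125/(0.0543×0.915) = 2.516 K/W
R_carbon steel = L/(kA) = 0.0044/(44.7×0.915) = 1.076×10^-4 K/W
R_outer film = 1/(h_o·A) = 1/(6.58×0.915) = 0.1661 K/W
R_total = 2.682 K/W
Q = ΔT / R_total = 40 / 2.682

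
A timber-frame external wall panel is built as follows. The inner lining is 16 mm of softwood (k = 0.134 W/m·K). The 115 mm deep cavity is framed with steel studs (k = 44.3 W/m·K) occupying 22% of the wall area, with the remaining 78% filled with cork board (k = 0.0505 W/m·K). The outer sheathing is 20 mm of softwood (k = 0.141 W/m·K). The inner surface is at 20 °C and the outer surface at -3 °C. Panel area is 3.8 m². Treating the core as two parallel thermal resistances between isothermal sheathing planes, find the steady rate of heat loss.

Q ≈ 320 W

Sheathing layers in series; stud and cavity paths in parallel between them.
R_inner = 0.016/(0.134×3.8) = 0.03142 K/W
R_stud  = 0.115/(44.3×0.22×3.8) = 0.003105 K/W
R_cav   = 0.115/(0.0505×0.78×3.8) = 0.7683 K/W
1/R_core = 1/R_stud + 1/R_cav → R_core = 0.003093 K/W
R_outer = 0.02/(0.141×3.8) = 0.03733 K/W
R_total = 0.07184 K/W
Q = ΔT/R_total = 23/0.07184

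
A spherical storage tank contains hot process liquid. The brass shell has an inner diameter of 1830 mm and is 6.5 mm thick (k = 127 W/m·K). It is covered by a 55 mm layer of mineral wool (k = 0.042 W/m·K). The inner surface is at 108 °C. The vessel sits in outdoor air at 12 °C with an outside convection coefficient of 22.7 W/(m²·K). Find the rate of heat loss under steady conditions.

Each spherical layer contributes R = (1/r_i − 1/r_o)/(4πk):
R_brass shell = (1/0.915 − 1/0.9215)/(4π×127) = 4.83×10^-6 K/W
R_mineral wool = (1/0.9215 − 1/0.9765)/(4π×0.042) = 0.1158 K/W
R_outer film = 1/(h·4πr_o²) = 1/(22.7×4π×0.9765²) = 0.003676 K/W
R_total = 0.1195 K/W
Q = ΔT/R_total = 96/0.1195

Q ≈ 803 W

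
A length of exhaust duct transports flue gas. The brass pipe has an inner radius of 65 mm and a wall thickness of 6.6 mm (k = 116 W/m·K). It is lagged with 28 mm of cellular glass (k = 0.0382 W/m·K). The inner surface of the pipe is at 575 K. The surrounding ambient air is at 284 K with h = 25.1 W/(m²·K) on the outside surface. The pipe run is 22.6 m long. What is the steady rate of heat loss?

Q ≈ 4570 W

Radial resistances (cylindrical: R_cond = ln(r_o/r_i)/(2πkL), R_conv = 1/(h·2πrL)):
R_brass pipe wall = ln(71.6/65)/(2π×116×22.6) = 5.871×10^-6 K/W
R_cellular glass = ln(99.6/71.6)/(2π×0.0382×22.6) = 0.06085 K/W
R_outer film = 1/(h_o·2πr_oL) = 1/(25.1×2π×0.0996×22.6) = 0.002817 K/W
R_total = 0.06367 K/W
Q = ΔT/R_total = 291/0.06367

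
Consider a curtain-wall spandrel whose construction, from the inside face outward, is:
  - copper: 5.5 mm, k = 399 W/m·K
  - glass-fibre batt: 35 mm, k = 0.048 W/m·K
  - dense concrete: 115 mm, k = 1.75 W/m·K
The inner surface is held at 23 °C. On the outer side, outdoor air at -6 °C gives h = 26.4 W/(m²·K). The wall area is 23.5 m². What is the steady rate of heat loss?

Q ≈ 818 W

Treating each layer as a thermal resistance in series:
R_copper = L/(kA) = 0.0055/(399×23.5) = 5.866×10^-7 K/W
R_glass-fibre batt = L/(kA) = 0.035/(0.048×23.5) = 0.03103 K/W
R_dense concrete = L/(kA) = 0.115/(1.75×23.5) = 0.002796 K/W
R_outer film = 1/(h_o·A) = 1/(26.4×23.5) = 0.001612 K/W
R_total = 0.03544 K/W
Q = ΔT / R_total = 29 / 0.03544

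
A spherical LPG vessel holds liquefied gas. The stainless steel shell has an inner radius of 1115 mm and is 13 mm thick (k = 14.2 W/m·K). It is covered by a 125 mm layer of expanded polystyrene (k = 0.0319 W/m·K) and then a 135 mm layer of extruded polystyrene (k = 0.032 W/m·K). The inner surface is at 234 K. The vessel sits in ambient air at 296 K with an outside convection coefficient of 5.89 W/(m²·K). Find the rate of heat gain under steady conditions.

For a spherical shell R = (1/r₁ − 1/r₂)/(4πk); film R = 1/(h·4πr²). In series:
R_stainless steel shell = (1/1.115 − 1/1.128)/(4π×14.2) = 5.792×10^-5 K/W
R_expanded polystyrene = (1/1.128 − 1/1.253)/(4π×0.0319) = 0.2206 K/W
R_extruded polystyrene = (1/1.253 − 1/1.388)/(4π×0.032) = 0.193 K/W
R_outer film = 1/(h·4πr_o²) = 1/(5.89×4π×1.388²) = 0.007013 K/W
R_total = 0.4207 K/W
Q = ΔT/R_total = 62/0.4207

Q ≈ 147 W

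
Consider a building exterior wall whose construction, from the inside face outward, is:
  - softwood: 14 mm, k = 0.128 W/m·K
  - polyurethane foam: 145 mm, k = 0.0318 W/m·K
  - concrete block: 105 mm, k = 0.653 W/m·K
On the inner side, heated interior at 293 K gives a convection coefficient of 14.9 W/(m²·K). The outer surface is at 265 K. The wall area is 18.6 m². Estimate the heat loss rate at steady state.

Thermal resistances in series:
R_inner film = 1/(h_i·A) = 1/(14.9×18.6) = 0.003608 K/W
R_softwood = L/(kA) = 0.014/(0.128×18.6) = 0.00588 K/W
R_polyurethane foam = L/(kA) = 0.145/(0.0318×18.6) = 0.2451 K/W
R_concrete block = L/(kA) = 0.105/(0.653×18.6) = 0.008645 K/W
R_total = 0.2633 K/W
Q = ΔT / R_total = 28 / 0.2633

Q ≈ 106 W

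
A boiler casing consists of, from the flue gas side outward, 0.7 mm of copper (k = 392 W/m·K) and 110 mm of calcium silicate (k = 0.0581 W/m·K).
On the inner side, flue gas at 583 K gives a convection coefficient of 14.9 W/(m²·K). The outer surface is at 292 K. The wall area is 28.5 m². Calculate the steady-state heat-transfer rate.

Q ≈ 4230 W

Model the wall as resistances in series:
R_inner film = 1/(h_i·A) = 1/(14.9×28.5) = 0.002355 K/W
R_copper = L/(kA) = 0.0007/(392×28.5) = 6.266×10^-8 K/W
R_calcium silicate = L/(kA) = 0.11/(0.0581×28.5) = 0.06643 K/W
R_total = 0.06879 K/W
Q = ΔT / R_total = 291 / 0.06879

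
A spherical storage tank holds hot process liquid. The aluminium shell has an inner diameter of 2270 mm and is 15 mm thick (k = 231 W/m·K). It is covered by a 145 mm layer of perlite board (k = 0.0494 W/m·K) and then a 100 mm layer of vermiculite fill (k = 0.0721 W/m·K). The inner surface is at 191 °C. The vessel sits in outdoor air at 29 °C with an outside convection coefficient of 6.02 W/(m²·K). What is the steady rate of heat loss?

Q ≈ 721 W

Each spherical layer contributes R = (1/r_i − 1/r_o)/(4πk):
R_aluminium shell = (1/1.135 − 1/1.15)/(4π×231) = 3.959×10^-6 K/W
R_perlite board = (1/1.15 − 1/1.295)/(4π×0.0494) = 0.1568 K/W
R_vermiculite fill = (1/1.295 − 1/1.395)/(4π×0.0721) = 0.0611 K/W
R_outer film = 1/(h·4πr_o²) = 1/(6.02×4π×1.395²) = 0.006793 K/W
R_total = 0.2247 K/W
Q = ΔT/R_total = 162/0.2247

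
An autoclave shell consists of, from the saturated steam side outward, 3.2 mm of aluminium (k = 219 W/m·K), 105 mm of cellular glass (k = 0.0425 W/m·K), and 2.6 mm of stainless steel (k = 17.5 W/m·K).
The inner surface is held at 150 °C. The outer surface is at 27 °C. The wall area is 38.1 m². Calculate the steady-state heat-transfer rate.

Using the resistance-network approach (series):
R_aluminium = L/(kA) = 0.0032/(219×38.1) = 3.835×10^-7 K/W
R_cellular glass = L/(kA) = 0.105/(0.0425×38.1) = 0.06484 K/W
R_stainless steel = L/(kA) = 0.0026/(17.5×38.1) = 3.9×10^-6 K/W
R_total = 0.06485 K/W
Q = ΔT / R_total = 123 / 0.06485

Q ≈ 1900 W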